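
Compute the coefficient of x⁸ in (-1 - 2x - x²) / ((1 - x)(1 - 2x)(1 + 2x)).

-596

Partial fractions give a closed form: a_n = (4/3)·1^n + (-9/4)·2^n + (-1/12)·(-2)^n.
At n = 8: a_8 = -596.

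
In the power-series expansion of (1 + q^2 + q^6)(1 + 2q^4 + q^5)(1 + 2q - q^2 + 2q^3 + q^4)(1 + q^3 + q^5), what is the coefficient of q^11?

13

(1 + q^2 + q^6) has coefficients 1,0,1,0,0,0,1 for degrees 0…6.
(1 + 2q^4 + q^5) has coefficients 1,0,0,0,2,1,0,0,0,0,0,0 for degrees 0…11.
Multiplying by (1 + 2q - q^2 + 2q^3 + q^4) gives running coefficients 1,2,-1,2,3,5,0,3,4,1,0,0 for degrees 0…11.
Finally multiplying by (1 + q^3 + q^5), the product of all factors after the first has coefficients 1,2,-1,3,5,5,4,5,11,4,8,4 for degrees 0…11.
[q^11] = 1·4 + 1·4 + 1·5 = 13.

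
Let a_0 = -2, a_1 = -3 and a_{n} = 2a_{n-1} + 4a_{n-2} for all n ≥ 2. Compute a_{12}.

The ordinary generating function has denominator 1 - 2q - 4q^2.
Iterating the recurrence: a_0,…,a_{12} = -2, -3, -14, -40, -136, -432, -1408, -4544, -14720, -47616, -154112, -498688, -1613824.

-1613824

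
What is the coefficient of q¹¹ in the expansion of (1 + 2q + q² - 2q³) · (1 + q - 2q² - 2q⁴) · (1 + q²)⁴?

19

(1 + 2q + q² - 2q³) has coefficients 1,2,1,-2 for degrees 0…3.
(1 + q - 2q² - 2q⁴) has coefficients 1,1,-2,0,-2,0,0,0,0,0,0,0 for degrees 0…11.
Finally multiplying by (1 + q²)⁴, the product of all factors after the first has coefficients 1,1,2,4,-4,6,-16,4,-19,1,-10,0 for degrees 0…11.
[q¹¹] = 1·0 + 2·(-10) + 1·1 − 2·(-19) = 19.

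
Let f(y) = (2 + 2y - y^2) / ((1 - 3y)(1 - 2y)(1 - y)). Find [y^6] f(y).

Partial fractions give a closed form: a_n = (23/2)·3^n + (-11)·2^n + (3/2)·1^n.
At n = 6: a_6 = 7681.

7681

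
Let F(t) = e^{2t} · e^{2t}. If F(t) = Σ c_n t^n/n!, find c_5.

1024

The EGF product rule gives c_5 = Σ_{k_1+k_2=5} C(5; k_1,k_2) · ∏ g_i(k_i), where e^{2t} gives (2)^k; e^{2t} gives (2)^k.
g_1(k) for k = 0…5: 1, 2, 4, 8, 16, 32.
g_2(k) for k = 0…5: 1, 2, 4, 8, 16, 32.
c_5 = Σ_k C(5,k)·g_1(k)·g_2(5−k) = 1·1·32 + 5·2·16 + 10·4·8 + 10·8·4 + 5·16·2 + 1·32·1 = 32 + 160 + 320 + 320 + 160 + 32 = 1024.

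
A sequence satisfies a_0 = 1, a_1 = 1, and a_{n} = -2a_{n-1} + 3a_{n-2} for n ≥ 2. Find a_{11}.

The ordinary generating function has denominator 1 + 2t - 3t^2.
Iterating the recurrence: a_0,…,a_{11} = 1, 1, 1, 1, 1, 1, 1, 1, 1, 1, 1, 1.

1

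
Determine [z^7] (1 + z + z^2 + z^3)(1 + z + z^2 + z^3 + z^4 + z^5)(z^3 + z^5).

7

(1 + z + z^2 + z^3) has coefficients 1,1,1,1 for degrees 0…3.
(1 + z + z^2 + z^3 + z^4 + z^5) has coefficients 1,1,1,1,1,1,0,0 for degrees 0…7.
Finally multiplying by (z^3 + z^5), the product of all factors after the first has coefficients 0,0,0,1,1,2,2,2 for degrees 0…7.
[z^7] = 1·2 + 1·2 + 1·2 + 1·1 = 7.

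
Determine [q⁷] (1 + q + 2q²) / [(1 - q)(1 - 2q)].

508

The denominator gives the recurrence a_n = 3a_(n−1) − 2a_(n−2) for n ≥ 3; the numerator fixes a_0 = 1, a_1 = 4, a_2 = 12.
Iterating: 1, 4, 12, 28, 60, 124, 252, 508, so a_7 = 508.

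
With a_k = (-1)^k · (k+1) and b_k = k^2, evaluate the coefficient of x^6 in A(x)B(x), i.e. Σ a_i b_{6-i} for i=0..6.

12

This is [x^6] in the product of the two ordinary generating functions.
Σ = 1·36 − 2·25 + 3·16 − 4·9 + 5·4 − 6·1 + 7·0 = 12.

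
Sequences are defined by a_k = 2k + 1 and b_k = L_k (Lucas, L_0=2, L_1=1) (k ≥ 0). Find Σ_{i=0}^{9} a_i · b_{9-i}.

This is [x^9] in the product of the two ordinary generating functions.
Σ = 1·76 + 3·47 + 5·29 + 7·18 + 9·11 + 11·7 + 13·4 + 15·3 + 17·1 + 19·2 = 816.

816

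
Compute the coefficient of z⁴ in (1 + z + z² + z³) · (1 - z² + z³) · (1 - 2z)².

(1 + z + z² + z³) has coefficients 1,1,1,1 for degrees 0…3.
(1 - z² + z³) has coefficients 1,0,-1,1,0 for degrees 0…4.
Finally multiplying by (1 - 2z)², the product of all factors after the first has coefficients 1,-4,3,5,-8 for degrees 0…4.
[z⁴] = 1·(-8) + 1·5 + 1·3 + 1·(-4) = -4.

-4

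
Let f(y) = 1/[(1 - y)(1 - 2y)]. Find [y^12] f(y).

8191

The denominator gives the recurrence a_n = 3a_(n−1) − 2a_(n−2) for n ≥ 2; the numerator fixes a_0 = 1, a_1 = 3.
Iterating: 1, 3, 7, 15, 31, 63, 127, 255, 511, 1023, 2047, 4095, 8191, so a_12 = 8191.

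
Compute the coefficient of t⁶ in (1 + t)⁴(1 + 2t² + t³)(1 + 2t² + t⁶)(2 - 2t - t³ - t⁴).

(1 + t)⁴ has coefficients 1,4,6,4,1 for degrees 0…4.
(1 + 2t² + t³) has coefficients 1,0,2,1,0,0,0 for degrees 0…6.
Multiplying by (1 + 2t² + t⁶) gives running coefficients 1,0,4,1,4,2,1 for degrees 0…6.
Finally multiplying by (2 - 2t - t³ - t⁴), the product of all factors after the first has coefficients 2,-2,8,-7,5,-8,-7 for degrees 0…6.
[t⁶] = 1·(-7) + 4·(-8) + 6·5 + 4·(-7) + 1·8 = -29.

-29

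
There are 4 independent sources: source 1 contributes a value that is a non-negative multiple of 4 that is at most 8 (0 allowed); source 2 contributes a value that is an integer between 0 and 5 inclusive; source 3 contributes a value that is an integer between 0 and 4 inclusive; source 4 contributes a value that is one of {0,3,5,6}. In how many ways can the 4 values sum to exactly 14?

27

The generating function for the choices is (1 + z^4 + z^8)·(1 + z + z^2 + z^3 + z^4 + z^5)·(1 + z + z^2 + z^3 + z^4)·(1 + z^3 + z^5 + z^6); the count is [z^14].
(1 + z^4 + z^8) has coefficients 1,0,0,0,1,0,0,0,1 for degrees 0…8.
(1 + z + z^2 + z^3 + z^4 + z^5) has coefficients 1,1,1,1,1,1,0,0,0,0,0,0,0,0,0 for degrees 0…14.
Multiplying by (1 + z + z^2 + z^3 + z^4) gives running coefficients 1,2,3,4,5,5,4,3,2,1,0,0,0,0,0 for degrees 0…14.
Finally multiplying by (1 + z^3 + z^5 + z^6), the product of all factors after the first has coefficients 1,2,3,5,7,9,11,13,14,14,13,11,8,5,3 for degrees 0…14.
[z^14] = 1·3 + 1·13 + 1·11 = 27.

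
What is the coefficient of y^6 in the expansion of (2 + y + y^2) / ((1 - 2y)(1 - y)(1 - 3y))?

Partial fractions give a closed form: a_n = (-11)·2^n + (2)·1^n + (11)·3^n.
At n = 6: a_6 = 7317.

7317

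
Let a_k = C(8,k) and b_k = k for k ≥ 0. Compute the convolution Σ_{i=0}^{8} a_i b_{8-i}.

Write out a_i and b_{8-i} for i = 0,…,8 and sum the products.
Σ = 1·8 + 8·7 + 28·6 + 56·5 + 70·4 + 56·3 + 28·2 + 8·1 + 1·0 = 1024.

1024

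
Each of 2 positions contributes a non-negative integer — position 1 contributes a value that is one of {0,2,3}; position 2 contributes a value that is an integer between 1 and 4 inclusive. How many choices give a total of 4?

The generating function for the choices is (1 + q^2 + q^3)·(q + q^2 + q^3 + q^4); the count is [q^4].
(1 + q^2 + q^3) has coefficients 1,0,1,1 for degrees 0…3.
(q + q^2 + q^3 + q^4) has coefficients 0,1,1,1,1 for degrees 0…4.
[q^4] = 1·1 + 1·1 + 1·1 = 3.

3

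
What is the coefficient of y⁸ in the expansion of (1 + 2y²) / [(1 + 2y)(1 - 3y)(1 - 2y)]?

Partial fractions give a closed form: a_n = (3/10)·(-2)^n + (11/5)·3^n + (-3/2)·2^n.
At n = 8: a_8 = 14127.

14127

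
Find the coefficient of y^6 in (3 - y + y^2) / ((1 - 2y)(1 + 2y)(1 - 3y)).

Partial fractions give a closed form: a_n = (-11/4)·2^n + (3/4)·(-2)^n + (5)·3^n.
At n = 6: a_6 = 3517.

3517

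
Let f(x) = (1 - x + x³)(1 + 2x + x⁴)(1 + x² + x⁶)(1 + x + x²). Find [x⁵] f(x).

(1 - x + x³) has coefficients 1,-1,0,1 for degrees 0…3.
(1 + 2x + x⁴) has coefficients 1,2,0,0,1,0 for degrees 0…5.
Multiplying by (1 + x² + x⁶) gives running coefficients 1,2,1,2,1,0 for degrees 0…5.
Finally multiplying by (1 + x + x²), the product of all factors after the first has coefficients 1,3,4,5,4,3 for degrees 0…5.
[x⁵] = 1·3 − 1·4 + 1·4 = 3.

3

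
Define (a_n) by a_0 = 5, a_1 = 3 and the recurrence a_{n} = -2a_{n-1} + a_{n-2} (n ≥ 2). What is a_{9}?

915

The ordinary generating function has denominator 1 + 2x - x^2.
Iterating the recurrence: a_0,…,a_{9} = 5, 3, -1, 5, -11, 27, -65, 157, -379, 915.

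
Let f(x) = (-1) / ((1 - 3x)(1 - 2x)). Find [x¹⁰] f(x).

-175099

Partial fractions give a closed form: a_n = (-3)·3^n + (2)·2^n.
At n = 10: a_10 = -175099.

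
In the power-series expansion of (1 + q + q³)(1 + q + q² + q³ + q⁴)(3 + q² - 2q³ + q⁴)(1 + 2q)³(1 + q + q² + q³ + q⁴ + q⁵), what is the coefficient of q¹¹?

(1 + q + q³) has coefficients 1,1,0,1 for degrees 0…3.
(1 + q + q² + q³ + q⁴) has coefficients 1,1,1,1,1,0,0,0,0,0,0,0 for degrees 0…11.
Multiplying by (3 + q² - 2q³ + q⁴) gives running coefficients 3,3,4,2,3,0,0,-1,1,0,0,0 for degrees 0…11.
Multiplying by (1 + 2q)³ gives running coefficients 3,21,58,86,87,74,52,23,-5,-6,4,8 for degrees 0…11.
Finally multiplying by (1 + q + q² + q³ + q⁴ + q⁵), the product of all factors after the first has coefficients 3,24,82,168,255,329,378,380,317,225,142,76 for degrees 0…11.
[q¹¹] = 1·76 + 1·142 + 1·317 = 535.

535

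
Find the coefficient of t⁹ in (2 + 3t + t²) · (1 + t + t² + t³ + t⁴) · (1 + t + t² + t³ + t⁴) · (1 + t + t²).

(2 + 3t + t²) has coefficients 2,3,1 for degrees 0…2.
(1 + t + t² + t³ + t⁴) has coefficients 1,1,1,1,1,0,0,0,0,0 for degrees 0…9.
Multiplying by (1 + t + t² + t³ + t⁴) gives running coefficients 1,2,3,4,5,4,3,2,1,0 for degrees 0…9.
Finally multiplying by (1 + t + t²), the product of all factors after the first has coefficients 1,3,6,9,12,13,12,9,6,3 for degrees 0…9.
[t⁹] = 2·3 + 3·6 + 1·9 = 33.

33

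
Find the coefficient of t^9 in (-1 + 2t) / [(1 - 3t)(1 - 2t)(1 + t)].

Partial fractions give a closed form: a_n = (-3/4)·3^n + (-1/4)·(-1)^n.
At n = 9: a_9 = -14762.

-14762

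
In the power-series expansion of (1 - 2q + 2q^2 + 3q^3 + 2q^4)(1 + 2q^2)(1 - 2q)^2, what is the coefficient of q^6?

(1 - 2q + 2q^2 + 3q^3 + 2q^4) has coefficients 1,-2,2,3,2 for degrees 0…4.
(1 + 2q^2) has coefficients 1,0,2,0,0,0,0 for degrees 0…6.
Finally multiplying by (1 - 2q)^2, the product of all factors after the first has coefficients 1,-4,6,-8,8,0,0 for degrees 0…6.
[q^6] = 1·0 − 2·0 + 2·8 + 3·(-8) + 2·6 = 4.

4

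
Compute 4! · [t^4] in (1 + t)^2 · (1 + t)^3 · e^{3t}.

2541

The EGF product rule gives c_4 = Σ_{k_1+k_2+k_3=4} C(4; k_1,k_2,k_3) · ∏ g_i(k_i), where (1+t)^2 gives the falling factorial (2)_k; (1+t)^3 gives the falling factorial (3)_k; e^{3t} gives (3)^k.
g_1(k) for k = 0…4: 1, 2, 2, 0, 0.
g_2(k) for k = 0…4: 1, 3, 6, 6, 0.
g_3(k) for k = 0…4: 1, 3, 9, 27, 81.
First combine the last two factors: h(k) = Σ_j C(k,j)·g_2(j)·g_3(k−j) for k = 0…4: 1, 6, 33, 168, 801.
c_4 = Σ_k C(4,k)·g_1(k)·h(4−k) = 1·1·801 + 4·2·168 + 6·2·33 = 801 + 1344 + 396 = 2541.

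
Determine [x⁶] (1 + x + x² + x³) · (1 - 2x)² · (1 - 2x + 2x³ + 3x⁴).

-3

(1 + x + x² + x³) has coefficients 1,1,1,1 for degrees 0…3.
(1 - 2x)² has coefficients 1,-4,4,0,0,0,0 for degrees 0…6.
Finally multiplying by (1 - 2x + 2x³ + 3x⁴), the product of all factors after the first has coefficients 1,-6,12,-6,-5,-4,12 for degrees 0…6.
[x⁶] = 1·12 + 1·(-4) + 1·(-5) + 1·(-6) = -3.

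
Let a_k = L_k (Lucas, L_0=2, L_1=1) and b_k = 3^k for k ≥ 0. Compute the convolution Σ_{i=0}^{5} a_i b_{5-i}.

716

Write out a_i and b_{5-i} for i = 0,…,5 and sum the products.
Σ = 2·243 + 1·81 + 3·27 + 4·9 + 7·3 + 11·1 = 716.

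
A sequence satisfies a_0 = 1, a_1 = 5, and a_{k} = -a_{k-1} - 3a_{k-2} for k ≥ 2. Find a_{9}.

The ordinary generating function has denominator 1 + x + 3x^2.
Iterating the recurrence: a_0,…,a_{9} = 1, 5, -8, -7, 31, -10, -83, 113, 136, -475.

-475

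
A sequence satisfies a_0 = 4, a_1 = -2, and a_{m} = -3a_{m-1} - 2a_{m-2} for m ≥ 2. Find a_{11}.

The ordinary generating function has denominator 1 + 3t + 2t^2.
Iterating the recurrence: a_0,…,a_{11} = 4, -2, -2, 10, -26, 58, -122, 250, -506, 1018, -2042, 4090.

4090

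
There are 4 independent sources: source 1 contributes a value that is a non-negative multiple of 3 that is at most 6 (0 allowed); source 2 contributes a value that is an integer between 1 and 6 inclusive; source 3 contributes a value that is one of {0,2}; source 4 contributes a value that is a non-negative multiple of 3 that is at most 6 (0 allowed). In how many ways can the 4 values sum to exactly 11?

The generating function for the choices is (1 + q³ + q⁶)·(q + q² + q³ + q⁴ + q⁵ + q⁶)·(1 + q²)·(1 + q³ + q⁶); the count is [q¹¹].
(1 + q³ + q⁶) has coefficients 1,0,0,1,0,0,1 for degrees 0…6.
(q + q² + q³ + q⁴ + q⁵ + q⁶) has coefficients 0,1,1,1,1,1,1,0,0,0,0,0 for degrees 0…11.
Multiplying by (1 + q²) gives running coefficients 0,1,1,2,2,2,2,1,1,0,0,0 for degrees 0…11.
Finally multiplying by (1 + q³ + q⁶), the product of all factors after the first has coefficients 0,1,1,2,3,3,4,4,4,4,3,3 for degrees 0…11.
[q¹¹] = 1·3 + 1·4 + 1·3 = 10.

10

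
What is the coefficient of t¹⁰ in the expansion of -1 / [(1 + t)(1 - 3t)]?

Partial fractions give a closed form: a_n = (-1/4)·(-1)^n + (-3/4)·3^n.
At n = 10: a_10 = -44287.

-44287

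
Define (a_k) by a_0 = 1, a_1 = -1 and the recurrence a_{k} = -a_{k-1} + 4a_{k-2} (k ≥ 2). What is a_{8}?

1165

The ordinary generating function has denominator 1 + y - 4y^2.
Iterating the recurrence: a_0,…,a_{8} = 1, -1, 5, -9, 29, -65, 181, -441, 1165.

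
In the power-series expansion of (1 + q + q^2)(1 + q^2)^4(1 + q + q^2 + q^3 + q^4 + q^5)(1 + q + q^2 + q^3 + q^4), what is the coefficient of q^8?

162

(1 + q + q^2) has coefficients 1,1,1 for degrees 0…2.
(1 + q^2)^4 has coefficients 1,0,4,0,6,0,4,0,1 for degrees 0…8.
Multiplying by (1 + q + q^2 + q^3 + q^4 + q^5) gives running coefficients 1,1,5,5,11,11,14,14,11 for degrees 0…8.
Finally multiplying by (1 + q + q^2 + q^3 + q^4), the product of all factors after the first has coefficients 1,2,7,12,23,33,46,55,61 for degrees 0…8.
[q^8] = 1·61 + 1·55 + 1·46 = 162.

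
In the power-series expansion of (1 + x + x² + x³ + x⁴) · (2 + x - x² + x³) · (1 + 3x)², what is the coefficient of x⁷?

10

(1 + x + x² + x³ + x⁴) has coefficients 1,1,1,1,1 for degrees 0…4.
(2 + x - x² + x³) has coefficients 2,1,-1,1,0,0,0,0 for degrees 0…7.
Finally multiplying by (1 + 3x)², the product of all factors after the first has coefficients 2,13,23,4,-3,9,0,0 for degrees 0…7.
[x⁷] = 1·0 + 1·0 + 1·9 + 1·(-3) + 1·4 = 10.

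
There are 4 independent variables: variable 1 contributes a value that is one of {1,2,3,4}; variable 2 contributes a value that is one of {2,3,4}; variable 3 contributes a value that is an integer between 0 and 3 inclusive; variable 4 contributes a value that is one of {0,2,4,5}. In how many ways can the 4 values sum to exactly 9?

25

The generating function for the choices is (x + x² + x³ + x⁴)·(x² + x³ + x⁴)·(1 + x + x² + x³)·(1 + x² + x⁴ + x⁵); the count is [x⁹].
(x + x² + x³ + x⁴) has coefficients 0,1,1,1,1 for degrees 0…4.
(x² + x³ + x⁴) has coefficients 0,0,1,1,1,0,0,0,0,0 for degrees 0…9.
Multiplying by (1 + x + x² + x³) gives running coefficients 0,0,1,2,3,3,2,1,0,0 for degrees 0…9.
Finally multiplying by (1 + x² + x⁴ + x⁵), the product of all factors after the first has coefficients 0,0,1,2,4,5,6,7,7,7 for degrees 0…9.
[x⁹] = 1·7 + 1·7 + 1·6 + 1·5 = 25.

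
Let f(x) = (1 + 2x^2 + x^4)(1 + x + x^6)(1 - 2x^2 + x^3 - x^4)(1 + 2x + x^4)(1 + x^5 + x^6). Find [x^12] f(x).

-9

(1 + 2x^2 + x^4) has coefficients 1,0,2,0,1 for degrees 0…4.
(1 + x + x^6) has coefficients 1,1,0,0,0,0,1,0,0,0,0,0,0 for degrees 0…12.
Multiplying by (1 - 2x^2 + x^3 - x^4) gives running coefficients 1,1,-2,-1,0,-1,1,0,-2,1,-1,0,0 for degrees 0…12.
Multiplying by (1 + 2x + x^4) gives running coefficients 1,3,0,-5,-1,0,-3,1,-2,-4,2,-2,-2 for degrees 0…12.
Finally multiplying by (1 + x^5 + x^6), the product of all factors after the first has coefficients 1,3,0,-5,-1,1,1,4,-7,-10,1,-5,-4 for degrees 0…12.
[x^12] = 1·(-4) + 2·1 + 1·(-7) = -9.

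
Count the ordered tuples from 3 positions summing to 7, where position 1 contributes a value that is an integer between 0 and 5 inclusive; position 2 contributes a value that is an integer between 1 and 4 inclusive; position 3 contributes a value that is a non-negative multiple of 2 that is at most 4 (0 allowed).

The generating function for the choices is (1 + x + x^2 + x^3 + x^4 + x^5)·(x + x^2 + x^3 + x^4)·(1 + x^2 + x^4); the count is [x^7].
(1 + x + x^2 + x^3 + x^4 + x^5) has coefficients 1,1,1,1,1,1 for degrees 0…5.
(x + x^2 + x^3 + x^4) has coefficients 0,1,1,1,1,0,0,0 for degrees 0…7.
Finally multiplying by (1 + x^2 + x^4), the product of all factors after the first has coefficients 0,1,1,2,2,2,2,1 for degrees 0…7.
[x^7] = 1·1 + 1·2 + 1·2 + 1·2 + 1·2 + 1·1 = 10.

10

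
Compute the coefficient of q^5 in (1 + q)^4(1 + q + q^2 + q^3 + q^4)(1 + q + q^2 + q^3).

(1 + q)^4 has coefficients 1,4,6,4,1 for degrees 0…4.
(1 + q + q^2 + q^3 + q^4) has coefficients 1,1,1,1,1,0 for degrees 0…5.
Finally multiplying by (1 + q + q^2 + q^3), the product of all factors after the first has coefficients 1,2,3,4,4,3 for degrees 0…5.
[q^5] = 1·3 + 4·4 + 6·4 + 4·3 + 1·2 = 57.

57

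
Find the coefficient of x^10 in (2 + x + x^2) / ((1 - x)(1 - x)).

41

The denominator gives the recurrence a_n = 2a_(n−1) − a_(n−2) for n ≥ 3; the numerator fixes a_0 = 2, a_1 = 5, a_2 = 9.
Iterating: 2, 5, 9, 13, 17, 21, 25, 29, 33, 37, 41, so a_10 = 41.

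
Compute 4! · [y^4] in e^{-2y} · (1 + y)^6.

-56

The EGF product rule gives c_4 = Σ_{k_1+k_2=4} C(4; k_1,k_2) · ∏ g_i(k_i), where e^{-2y} gives (-2)^k; (1+y)^6 gives the falling factorial (6)_k.
g_1(k) for k = 0…4: 1, -2, 4, -8, 16.
g_2(k) for k = 0…4: 1, 6, 30, 120, 360.
c_4 = Σ_k C(4,k)·g_1(k)·g_2(4−k) = 1·1·360 + 4·(-2)·120 + 6·4·30 + 4·(-8)·6 + 1·16·1 = 360 − 960 + 720 − 192 + 16 = -56.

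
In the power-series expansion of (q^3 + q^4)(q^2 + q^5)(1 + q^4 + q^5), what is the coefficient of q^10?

(q^3 + q^4) has coefficients 0,0,0,1,1 for degrees 0…4.
(q^2 + q^5) has coefficients 0,0,1,0,0,1,0,0,0,0,0 for degrees 0…10.
Finally multiplying by (1 + q^4 + q^5), the product of all factors after the first has coefficients 0,0,1,0,0,1,1,1,0,1,1 for degrees 0…10.
[q^10] = 1·1 + 1·1 = 2.

2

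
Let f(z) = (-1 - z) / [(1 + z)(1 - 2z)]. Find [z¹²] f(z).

-4096

The denominator gives the recurrence a_n = a_(n−1) + 2a_(n−2) for n ≥ 2; the numerator fixes a_0 = -1, a_1 = -2.
Iterating: -1, -2, -4, -8, -16, -32, -64, -128, -256, -512, -1024, -2048, -4096, so a_12 = -4096.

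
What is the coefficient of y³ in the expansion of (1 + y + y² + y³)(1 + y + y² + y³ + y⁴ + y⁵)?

4

(1 + y + y² + y³) has coefficients 1,1,1,1 for degrees 0…3.
(1 + y + y² + y³ + y⁴ + y⁵) has coefficients 1,1,1,1 for degrees 0…3.
[y³] = 1·1 + 1·1 + 1·1 + 1·1 = 4.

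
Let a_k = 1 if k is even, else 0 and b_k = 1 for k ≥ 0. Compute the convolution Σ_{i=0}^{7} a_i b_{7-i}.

Write out a_i and b_{7-i} for i = 0,…,7 and sum the products.
Σ = 1·1 + 0·1 + 1·1 + 0·1 + 1·1 + 0·1 + 1·1 + 0·1 = 4.

4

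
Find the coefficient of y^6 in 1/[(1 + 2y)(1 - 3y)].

463

Partial fractions give a closed form: a_n = (2/5)·(-2)^n + (3/5)·3^n.
At n = 6: a_6 = 463.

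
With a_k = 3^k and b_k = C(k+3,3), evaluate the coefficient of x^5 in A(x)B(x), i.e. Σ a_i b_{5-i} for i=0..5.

Write out a_i and b_{5-i} for i = 0,…,5 and sum the products.
Σ = 1·56 + 3·35 + 9·20 + 27·10 + 81·4 + 243·1 = 1178.

1178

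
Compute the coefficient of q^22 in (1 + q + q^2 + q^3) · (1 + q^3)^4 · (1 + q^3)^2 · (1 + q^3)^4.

(1 + q + q^2 + q^3) has coefficients 1,1,1,1 for degrees 0…3.
(1 + q^3)^4 has coefficients 1,0,0,4,0,0,6,0,0,4,0,0,1,0,0,0,0,0,0,0,0,0,0 for degrees 0…22.
Multiplying by (1 + q^3)^2 gives running coefficients 1,0,0,6,0,0,15,0,0,20,0,0,15,0,0,6,0,0,1,0,0,0,0 for degrees 0…22.
Finally multiplying by (1 + q^3)^4, the product of all factors after the first has coefficients 1,0,0,10,0,0,45,0,0,120,0,0,210,0,0,252,0,0,210,0,0,120,0 for degrees 0…22.
[q^22] = 1·0 + 1·120 + 1·0 + 1·0 = 120.

120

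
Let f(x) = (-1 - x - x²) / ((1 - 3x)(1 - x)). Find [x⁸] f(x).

-14214

The denominator gives the recurrence a_n = 4a_(n−1) − 3a_(n−2) for n ≥ 3; the numerator fixes a_0 = -1, a_1 = -5, a_2 = -18.
Iterating: -1, -5, -18, -57, -174, -525, -1578, -4737, -14214, so a_8 = -14214.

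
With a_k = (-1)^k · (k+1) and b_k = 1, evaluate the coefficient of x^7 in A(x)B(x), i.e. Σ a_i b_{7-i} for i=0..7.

-4

The convolution is the x^7 coefficient of A(x)B(x).
Σ = 1·1 − 2·1 + 3·1 − 4·1 + 5·1 − 6·1 + 7·1 − 8·1 = -4.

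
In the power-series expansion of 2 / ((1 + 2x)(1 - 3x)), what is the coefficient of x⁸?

The denominator gives the recurrence a_n = a_(n−1) + 6a_(n−2) for n ≥ 2; the numerator fixes a_0 = 2, a_1 = 2.
Iterating: 2, 2, 14, 26, 110, 266, 926, 2522, 8078, so a_8 = 8078.

8078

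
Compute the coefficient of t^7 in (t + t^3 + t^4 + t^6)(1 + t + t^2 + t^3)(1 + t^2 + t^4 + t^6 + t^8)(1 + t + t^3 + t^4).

(t + t^3 + t^4 + t^6) has coefficients 0,1,0,1,1,0,1 for degrees 0…6.
(1 + t + t^2 + t^3) has coefficients 1,1,1,1,0,0,0,0 for degrees 0…7.
Multiplying by (1 + t^2 + t^4 + t^6 + t^8) gives running coefficients 1,1,2,2,2,2,2,2 for degrees 0…7.
Finally multiplying by (1 + t + t^3 + t^4), the product of all factors after the first has coefficients 1,2,3,5,6,7,8,8 for degrees 0…7.
[t^7] = 1·8 + 1·6 + 1·5 + 1·2 = 21.

21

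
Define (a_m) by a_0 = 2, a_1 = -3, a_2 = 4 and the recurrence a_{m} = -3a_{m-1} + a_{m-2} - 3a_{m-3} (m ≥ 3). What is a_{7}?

-3255

The ordinary generating function has denominator 1 + 3z - z^2 + 3z^3.
Iterating the recurrence: a_0,…,a_{7} = 2, -3, 4, -21, 76, -261, 922, -3255.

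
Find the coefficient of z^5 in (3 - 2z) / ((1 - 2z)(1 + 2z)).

Partial fractions give a closed form: a_n = (1)·2^n + (2)·(-2)^n.
At n = 5: a_5 = -32.

-32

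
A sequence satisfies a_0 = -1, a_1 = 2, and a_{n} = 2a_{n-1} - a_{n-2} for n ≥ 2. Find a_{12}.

The ordinary generating function has denominator 1 - 2q + q^2.
Iterating the recurrence: a_0,…,a_{12} = -1, 2, 5, 8, 11, 14, 17, 20, 23, 26, 29, 32, 35.

35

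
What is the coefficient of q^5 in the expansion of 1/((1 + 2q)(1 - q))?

Partial fractions give a closed form: a_n = (2/3)·(-2)^n + (1/3)·1^n.
At n = 5: a_5 = -21.

-21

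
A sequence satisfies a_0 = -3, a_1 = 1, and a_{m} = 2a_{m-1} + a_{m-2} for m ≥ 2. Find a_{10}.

The ordinary generating function has denominator 1 - 2z - z^2.
Iterating the recurrence: a_0,…,a_{10} = -3, 1, -1, -1, -3, -7, -17, -41, -99, -239, -577.

-577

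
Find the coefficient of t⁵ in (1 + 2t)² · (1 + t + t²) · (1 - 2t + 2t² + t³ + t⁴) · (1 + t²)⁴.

(1 + 2t)² has coefficients 1,4,4 for degrees 0…2.
(1 + t + t²) has coefficients 1,1,1,0,0,0 for degrees 0…5.
Multiplying by (1 - 2t + 2t² + t³ + t⁴) gives running coefficients 1,-1,1,1,4,2 for degrees 0…5.
Finally multiplying by (1 + t²)⁴, the product of all factors after the first has coefficients 1,-1,5,-3,14,0 for degrees 0…5.
[t⁵] = 1·0 + 4·14 + 4·(-3) = 44.

44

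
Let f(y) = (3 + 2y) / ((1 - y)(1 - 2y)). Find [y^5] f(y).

251

The denominator gives the recurrence a_n = 3a_(n−1) − 2a_(n−2) for n ≥ 2; the numerator fixes a_0 = 3, a_1 = 11.
Iterating: 3, 11, 27, 59, 123, 251, so a_5 = 251.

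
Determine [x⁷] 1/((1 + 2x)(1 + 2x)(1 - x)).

-711

The denominator gives the recurrence a_n = −3a_(n−1) + 4a_(n−3) for n ≥ 3; the numerator fixes a_0 = 1, a_1 = -3, a_2 = 9.
Iterating: 1, -3, 9, -23, 57, -135, 313, -711, so a_7 = -711.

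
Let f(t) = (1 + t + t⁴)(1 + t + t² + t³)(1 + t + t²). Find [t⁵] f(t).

(1 + t + t⁴) has coefficients 1,1,0,0,1 for degrees 0…4.
(1 + t + t² + t³) has coefficients 1,1,1,1,0,0 for degrees 0…5.
Finally multiplying by (1 + t + t²), the product of all factors after the first has coefficients 1,2,3,3,2,1 for degrees 0…5.
[t⁵] = 1·1 + 1·2 + 1·2 = 5.

5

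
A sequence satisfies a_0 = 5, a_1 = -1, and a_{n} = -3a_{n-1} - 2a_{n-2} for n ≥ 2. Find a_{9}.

The ordinary generating function has denominator 1 + 3x + 2x^2.
Iterating the recurrence: a_0,…,a_{9} = 5, -1, -7, 23, -55, 119, -247, 503, -1015, 2039.

2039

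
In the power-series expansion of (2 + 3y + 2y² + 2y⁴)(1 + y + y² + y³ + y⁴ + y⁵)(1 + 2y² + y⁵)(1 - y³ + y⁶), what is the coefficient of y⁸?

9

(2 + 3y + 2y² + 2y⁴) has coefficients 2,3,2,0,2 for degrees 0…4.
(1 + y + y² + y³ + y⁴ + y⁵) has coefficients 1,1,1,1,1,1,0,0,0 for degrees 0…8.
Multiplying by (1 + 2y² + y⁵) gives running coefficients 1,1,3,3,3,4,3,3,1 for degrees 0…8.
Finally multiplying by (1 - y³ + y⁶), the product of all factors after the first has coefficients 1,1,3,2,2,1,1,1,0 for degrees 0…8.
[y⁸] = 2·0 + 3·1 + 2·1 + 2·2 = 9.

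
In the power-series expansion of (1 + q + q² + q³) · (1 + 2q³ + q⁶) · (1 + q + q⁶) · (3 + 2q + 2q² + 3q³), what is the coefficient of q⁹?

(1 + q + q² + q³) has coefficients 1,1,1,1 for degrees 0…3.
(1 + 2q³ + q⁶) has coefficients 1,0,0,2,0,0,1,0,0,0 for degrees 0…9.
Multiplying by (1 + q + q⁶) gives running coefficients 1,1,0,2,2,0,2,1,0,2 for degrees 0…9.
Finally multiplying by (3 + 2q + 2q² + 3q³), the product of all factors after the first has coefficients 3,5,4,11,13,8,16,13,6,14 for degrees 0…9.
[q⁹] = 1·14 + 1·6 + 1·13 + 1·16 = 49.

49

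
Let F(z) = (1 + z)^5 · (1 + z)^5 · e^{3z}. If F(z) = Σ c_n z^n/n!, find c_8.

The EGF product rule gives c_8 = Σ_{k_1+k_2+k_3=8} C(8; k_1,k_2,k_3) · ∏ g_i(k_i), where (1+z)^5 gives the falling factorial (5)_k; (1+z)^5 gives the falling factorial (5)_k; e^{3z} gives (3)^k.
g_1(k) for k = 0…8: 1, 5, 20, 60, 120, 120, 0, 0, 0.
g_2(k) for k = 0…8: 1, 5, 20, 60, 120, 120, 0, 0, 0.
g_3(k) for k = 0…8: 1, 3, 9, 27, 81, 243, 729, 2187, 6561.
First combine the last two factors: h(k) = Σ_j C(k,j)·g_2(j)·g_3(k−j) for k = 0…8: 1, 8, 59, 402, 2541, 14988, 83079, 435942, 2180601.
c_8 = Σ_k C(8,k)·g_1(k)·h(8−k) = 1·1·2180601 + 8·5·435942 + 28·20·83079 + 56·60·14988 + 70·120·2541 + 56·120·402 = 2180601 + 17437680 + 46524240 + 50359680 + 21344400 + 2701440 = 140548041.

140548041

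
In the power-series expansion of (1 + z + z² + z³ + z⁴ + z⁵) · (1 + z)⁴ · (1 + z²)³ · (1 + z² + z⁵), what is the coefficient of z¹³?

(1 + z + z² + z³ + z⁴ + z⁵) has coefficients 1,1,1,1,1,1 for degrees 0…5.
(1 + z)⁴ has coefficients 1,4,6,4,1,0,0,0,0,0,0,0,0,0 for degrees 0…13.
Multiplying by (1 + z²)³ gives running coefficients 1,4,9,16,22,24,22,16,9,4,1,0,0,0 for degrees 0…13.
Finally multiplying by (1 + z² + z⁵), the product of all factors after the first has coefficients 1,4,10,20,31,41,48,49,47,42,34,26,17,9 for degrees 0…13.
[z¹³] = 1·9 + 1·17 + 1·26 + 1·34 + 1·42 + 1·47 = 175.

175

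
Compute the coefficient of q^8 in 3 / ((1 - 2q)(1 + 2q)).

The denominator gives the recurrence a_n = 4a_(n−2) for n ≥ 2; the numerator fixes a_0 = 3, a_1 = 0.
Iterating: 3, 0, 12, 0, 48, 0, 192, 0, 768, so a_8 = 768.

768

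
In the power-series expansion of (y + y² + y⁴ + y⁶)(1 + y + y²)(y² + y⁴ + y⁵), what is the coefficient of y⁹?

(y + y² + y⁴ + y⁶) has coefficients 0,1,1,0,1,0,1 for degrees 0…6.
(1 + y + y²) has coefficients 1,1,1,0,0,0,0,0,0,0 for degrees 0…9.
Finally multiplying by (y² + y⁴ + y⁵), the product of all factors after the first has coefficients 0,0,1,1,2,2,2,1,0,0 for degrees 0…9.
[y⁹] = 1·0 + 1·1 + 1·2 + 1·1 = 4.

4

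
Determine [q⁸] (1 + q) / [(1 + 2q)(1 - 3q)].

Partial fractions give a closed form: a_n = (1/5)·(-2)^n + (4/5)·3^n.
At n = 8: a_8 = 5300.

5300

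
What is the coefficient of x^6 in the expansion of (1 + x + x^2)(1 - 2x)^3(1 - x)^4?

71

(1 + x + x^2) has coefficients 1,1,1 for degrees 0…2.
(1 - 2x)^3 has coefficients 1,-6,12,-8,0,0,0 for degrees 0…6.
Finally multiplying by (1 - x)^4, the product of all factors after the first has coefficients 1,-10,42,-96,129,-102,44 for degrees 0…6.
[x^6] = 1·44 + 1·(-102) + 1·129 = 71.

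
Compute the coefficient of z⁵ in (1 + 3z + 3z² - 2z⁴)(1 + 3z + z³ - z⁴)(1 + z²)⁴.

(1 + 3z + 3z² - 2z⁴) has coefficients 1,3,3,0,-2 for degrees 0…4.
(1 + 3z + z³ - z⁴) has coefficients 1,3,0,1,-1,0 for degrees 0…5.
Finally multiplying by (1 + z²)⁴, the product of all factors after the first has coefficients 1,3,4,13,5,22 for degrees 0…5.
[z⁵] = 1·22 + 3·5 + 3·13 − 2·3 = 70.

70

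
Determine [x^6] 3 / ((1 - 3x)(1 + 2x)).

Partial fractions give a closed form: a_n = (9/5)·3^n + (6/5)·(-2)^n.
At n = 6: a_6 = 1389.

1389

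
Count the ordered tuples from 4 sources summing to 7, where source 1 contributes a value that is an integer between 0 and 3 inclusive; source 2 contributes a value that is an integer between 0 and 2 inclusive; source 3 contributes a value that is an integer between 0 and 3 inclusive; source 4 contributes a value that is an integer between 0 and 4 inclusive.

37

The generating function for the choices is (1 + t + t² + t³)·(1 + t + t²)·(1 + t + t² + t³)·(1 + t + t² + t³ + t⁴); the count is [t⁷].
(1 + t + t² + t³) has coefficients 1,1,1,1 for degrees 0…3.
(1 + t + t²) has coefficients 1,1,1,0,0,0,0,0 for degrees 0…7.
Multiplying by (1 + t + t² + t³) gives running coefficients 1,2,3,3,2,1,0,0 for degrees 0…7.
Finally multiplying by (1 + t + t² + t³ + t⁴), the product of all factors after the first has coefficients 1,3,6,9,11,11,9,6 for degrees 0…7.
[t⁷] = 1·6 + 1·9 + 1·11 + 1·11 = 37.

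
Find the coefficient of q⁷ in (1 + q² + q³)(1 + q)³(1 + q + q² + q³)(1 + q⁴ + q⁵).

32

(1 + q² + q³) has coefficients 1,0,1,1 for degrees 0…3.
(1 + q)³ has coefficients 1,3,3,1,0,0,0,0 for degrees 0…7.
Multiplying by (1 + q + q² + q³) gives running coefficients 1,4,7,8,7,4,1,0 for degrees 0…7.
Finally multiplying by (1 + q⁴ + q⁵), the product of all factors after the first has coefficients 1,4,7,8,8,9,12,15 for degrees 0…7.
[q⁷] = 1·15 + 1·9 + 1·8 = 32.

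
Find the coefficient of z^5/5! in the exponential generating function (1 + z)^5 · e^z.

1546

The EGF product rule gives c_5 = Σ_{k_1+k_2=5} C(5; k_1,k_2) · ∏ g_i(k_i), where (1+z)^5 gives the falling factorial (5)_k; e^z gives (1)^k.
g_1(k) for k = 0…5: 1, 5, 20, 60, 120, 120.
g_2(k) for k = 0…5: 1, 1, 1, 1, 1, 1.
c_5 = Σ_k C(5,k)·g_1(k)·g_2(5−k) = 1·1·1 + 5·5·1 + 10·20·1 + 10·60·1 + 5·120·1 + 1·120·1 = 1 + 25 + 200 + 600 + 600 + 120 = 1546.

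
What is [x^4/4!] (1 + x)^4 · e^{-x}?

-15

The EGF product rule gives c_4 = Σ_{k_1+k_2=4} C(4; k_1,k_2) · ∏ g_i(k_i), where (1+x)^4 gives the falling factorial (4)_k; e^{-x} gives (-1)^k.
g_1(k) for k = 0…4: 1, 4, 12, 24, 24.
g_2(k) for k = 0…4: 1, -1, 1, -1, 1.
c_4 = Σ_k C(4,k)·g_1(k)·g_2(4−k) = 1·1·1 + 4·4·(-1) + 6·12·1 + 4·24·(-1) + 1·24·1 = 1 − 16 + 72 − 96 + 24 = -15.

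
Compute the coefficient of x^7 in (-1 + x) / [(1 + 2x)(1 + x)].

Partial fractions give a closed form: a_n = (-3)·(-2)^n + (2)·(-1)^n.
At n = 7: a_7 = 382.

382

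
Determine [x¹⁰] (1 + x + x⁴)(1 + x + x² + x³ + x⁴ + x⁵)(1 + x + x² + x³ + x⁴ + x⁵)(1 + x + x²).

(1 + x + x⁴) has coefficients 1,1,0,0,1 for degrees 0…4.
(1 + x + x² + x³ + x⁴ + x⁵) has coefficients 1,1,1,1,1,1,0,0,0,0,0 for degrees 0…10.
Multiplying by (1 + x + x² + x³ + x⁴ + x⁵) gives running coefficients 1,2,3,4,5,6,5,4,3,2,1 for degrees 0…10.
Finally multiplying by (1 + x + x²), the product of all factors after the first has coefficients 1,3,6,9,12,15,16,15,12,9,6 for degrees 0…10.
[x¹⁰] = 1·6 + 1·9 + 1·16 = 31.

31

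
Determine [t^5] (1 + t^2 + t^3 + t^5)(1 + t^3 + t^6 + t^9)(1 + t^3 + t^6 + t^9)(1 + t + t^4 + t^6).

(1 + t^2 + t^3 + t^5) has coefficients 1,0,1,1,0,1 for degrees 0…5.
(1 + t^3 + t^6 + t^9) has coefficients 1,0,0,1,0,0 for degrees 0…5.
Multiplying by (1 + t^3 + t^6 + t^9) gives running coefficients 1,0,0,2,0,0 for degrees 0…5.
Finally multiplying by (1 + t + t^4 + t^6), the product of all factors after the first has coefficients 1,1,0,2,3,0 for degrees 0…5.
[t^5] = 1·0 + 1·2 + 1·0 + 1·1 = 3.

3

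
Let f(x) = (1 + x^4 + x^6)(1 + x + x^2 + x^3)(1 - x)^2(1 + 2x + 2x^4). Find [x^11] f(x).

-3

(1 + x^4 + x^6) has coefficients 1,0,0,0,1,0,1 for degrees 0…6.
(1 + x + x^2 + x^3) has coefficients 1,1,1,1,0,0,0,0,0,0,0,0 for degrees 0…11.
Multiplying by (1 - x)^2 gives running coefficients 1,-1,0,0,-1,1,0,0,0,0,0,0 for degrees 0…11.
Finally multiplying by (1 + 2x + 2x^4), the product of all factors after the first has coefficients 1,1,-2,0,1,-3,2,0,-2,2,0,0 for degrees 0…11.
[x^11] = 1·0 + 1·0 + 1·(-3) = -3.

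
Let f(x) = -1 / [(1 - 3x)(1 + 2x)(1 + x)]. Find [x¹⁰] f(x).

-27391

Partial fractions give a closed form: a_n = (-9/20)·3^n + (-4/5)·(-2)^n + (1/4)·(-1)^n.
At n = 10: a_10 = -27391.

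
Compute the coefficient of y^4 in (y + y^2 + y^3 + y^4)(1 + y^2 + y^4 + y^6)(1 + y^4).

2

(y + y^2 + y^3 + y^4) has coefficients 0,1,1,1,1 for degrees 0…4.
(1 + y^2 + y^4 + y^6) has coefficients 1,0,1,0,1 for degrees 0…4.
Finally multiplying by (1 + y^4), the product of all factors after the first has coefficients 1,0,1,0,2 for degrees 0…4.
[y^4] = 1·0 + 1·1 + 1·0 + 1·1 = 2.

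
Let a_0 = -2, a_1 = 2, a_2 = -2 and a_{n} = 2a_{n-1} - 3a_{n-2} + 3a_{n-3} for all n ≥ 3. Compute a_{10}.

88

The ordinary generating function has denominator 1 - 2y + 3y^2 - 3y^3.
Iterating the recurrence: a_0,…,a_{10} = -2, 2, -2, -16, -20, 2, 16, -34, -110, -70, 88.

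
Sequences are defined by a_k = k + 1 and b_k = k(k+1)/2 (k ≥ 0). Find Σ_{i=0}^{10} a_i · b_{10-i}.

715

Write out a_i and b_{10-i} for i = 0,…,10 and sum the products.
Σ = 1·55 + 2·45 + 3·36 + 4·28 + 5·21 + 6·15 + 7·10 + 8·6 + 9·3 + 10·1 + 11·0 = 715.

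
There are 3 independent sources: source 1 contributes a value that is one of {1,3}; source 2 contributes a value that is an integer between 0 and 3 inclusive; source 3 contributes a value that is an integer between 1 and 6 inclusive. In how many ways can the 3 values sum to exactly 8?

7

The generating function for the choices is (z + z³)·(1 + z + z² + z³)·(z + z² + z³ + z⁴ + z⁵ + z⁶); the count is [z⁸].
(z + z³) has coefficients 0,1,0,1 for degrees 0…3.
(1 + z + z² + z³) has coefficients 1,1,1,1,0,0,0,0,0 for degrees 0…8.
Finally multiplying by (z + z² + z³ + z⁴ + z⁵ + z⁶), the product of all factors after the first has coefficients 0,1,2,3,4,4,4,3,2 for degrees 0…8.
[z⁸] = 1·3 + 1·4 = 7.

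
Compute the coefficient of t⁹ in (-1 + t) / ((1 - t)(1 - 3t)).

-19683

The denominator gives the recurrence a_n = 4a_(n−1) − 3a_(n−2) for n ≥ 2; the numerator fixes a_0 = -1, a_1 = -3.
Iterating: -1, -3, -9, -27, -81, -243, -729, -2187, -6561, -19683, so a_9 = -19683.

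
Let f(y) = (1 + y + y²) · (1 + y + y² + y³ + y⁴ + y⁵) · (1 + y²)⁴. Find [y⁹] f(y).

(1 + y + y²) has coefficients 1,1,1 for degrees 0…2.
(1 + y + y² + y³ + y⁴ + y⁵) has coefficients 1,1,1,1,1,1,0,0,0,0 for degrees 0…9.
Finally multiplying by (1 + y²)⁴, the product of all factors after the first has coefficients 1,1,5,5,11,11,14,14,11,11 for degrees 0…9.
[y⁹] = 1·11 + 1·11 + 1·14 = 36.

36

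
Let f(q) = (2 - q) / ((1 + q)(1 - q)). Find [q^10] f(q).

The denominator gives the recurrence a_n = a_(n−2) for n ≥ 2; the numerator fixes a_0 = 2, a_1 = -1.
Iterating: 2, -1, 2, -1, 2, -1, 2, -1, 2, -1, 2, so a_10 = 2.

2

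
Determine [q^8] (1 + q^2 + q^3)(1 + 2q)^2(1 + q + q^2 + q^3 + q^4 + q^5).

(1 + q^2 + q^3) has coefficients 1,0,1,1 for degrees 0…3.
(1 + 2q)^2 has coefficients 1,4,4,0,0,0,0,0,0 for degrees 0…8.
Finally multiplying by (1 + q + q^2 + q^3 + q^4 + q^5), the product of all factors after the first has coefficients 1,5,9,9,9,9,8,4,0 for degrees 0…8.
[q^8] = 1·0 + 1·8 + 1·9 = 17.

17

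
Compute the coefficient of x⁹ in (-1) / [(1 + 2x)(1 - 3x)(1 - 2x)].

Partial fractions give a closed form: a_n = (-1/5)·(-2)^n + (-9/5)·3^n + (1)·2^n.
At n = 9: a_9 = -34815.

-34815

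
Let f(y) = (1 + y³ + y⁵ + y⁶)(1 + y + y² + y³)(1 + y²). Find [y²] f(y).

2

(1 + y³ + y⁵ + y⁶) has coefficients 1,0,0 for degrees 0…2.
(1 + y + y² + y³) has coefficients 1,1,1 for degrees 0…2.
Finally multiplying by (1 + y²), the product of all factors after the first has coefficients 1,1,2 for degrees 0…2.
[y²] = 1·2 = 2.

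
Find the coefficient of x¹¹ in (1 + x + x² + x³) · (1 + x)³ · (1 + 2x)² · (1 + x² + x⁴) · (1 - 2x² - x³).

-264

(1 + x + x² + x³) has coefficients 1,1,1,1 for degrees 0…3.
(1 + x)³ has coefficients 1,3,3,1,0,0,0,0,0,0,0,0 for degrees 0…11.
Multiplying by (1 + 2x)² gives running coefficients 1,7,19,25,16,4,0,0,0,0,0,0 for degrees 0…11.
Multiplying by (1 + x² + x⁴) gives running coefficients 1,7,20,32,36,36,35,29,16,4,0,0 for degrees 0…11.
Finally multiplying by (1 - 2x² - x³), the product of all factors after the first has coefficients 1,7,18,17,-11,-48,-69,-79,-90,-89,-61,-24 for degrees 0…11.
[x¹¹] = 1·(-24) + 1·(-61) + 1·(-89) + 1·(-90) = -264.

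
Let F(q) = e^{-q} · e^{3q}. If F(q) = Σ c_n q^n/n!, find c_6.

The EGF product rule gives c_6 = Σ_{k_1+k_2=6} C(6; k_1,k_2) · ∏ g_i(k_i), where e^{-q} gives (-1)^k; e^{3q} gives (3)^k.
g_1(k) for k = 0…6: 1, -1, 1, -1, 1, -1, 1.
g_2(k) for k = 0…6: 1, 3, 9, 27, 81, 243, 729.
c_6 = Σ_k C(6,k)·g_1(k)·g_2(6−k) = 1·1·729 + 6·(-1)·243 + 15·1·81 + 20·(-1)·27 + 15·1·9 + 6·(-1)·3 + 1·1·1 = 729 − 1458 + 1215 − 540 + 135 − 18 + 1 = 64.

64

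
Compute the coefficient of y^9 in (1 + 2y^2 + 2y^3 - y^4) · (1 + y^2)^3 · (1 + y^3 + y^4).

(1 + 2y^2 + 2y^3 - y^4) has coefficients 1,0,2,2,-1 for degrees 0…4.
(1 + y^2)^3 has coefficients 1,0,3,0,3,0,1,0,0,0 for degrees 0…9.
Finally multiplying by (1 + y^3 + y^4), the product of all factors after the first has coefficients 1,0,3,1,4,3,4,3,3,1 for degrees 0…9.
[y^9] = 1·1 + 2·3 + 2·4 − 1·3 = 12.

12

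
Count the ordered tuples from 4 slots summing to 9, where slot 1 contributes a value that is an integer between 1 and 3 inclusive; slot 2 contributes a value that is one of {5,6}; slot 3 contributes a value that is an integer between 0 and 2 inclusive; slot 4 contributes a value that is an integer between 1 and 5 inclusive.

The generating function for the choices is (y + y^2 + y^3)·(y^5 + y^6)·(1 + y + y^2)·(y + y^2 + y^3 + y^4 + y^5); the count is [y^9].
(y + y^2 + y^3) has coefficients 0,1,1,1 for degrees 0…3.
(y^5 + y^6) has coefficients 0,0,0,0,0,1,1,0,0,0 for degrees 0…9.
Multiplying by (1 + y + y^2) gives running coefficients 0,0,0,0,0,1,2,2,1,0 for degrees 0…9.
Finally multiplying by (y + y^2 + y^3 + y^4 + y^5), the product of all factors after the first has coefficients 0,0,0,0,0,0,1,3,5,6 for degrees 0…9.
[y^9] = 1·5 + 1·3 + 1·1 = 9.

9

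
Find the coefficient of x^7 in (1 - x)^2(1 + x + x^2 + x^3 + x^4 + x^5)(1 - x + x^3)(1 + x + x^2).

1

(1 - x)^2 has coefficients 1,-2,1 for degrees 0…2.
(1 + x + x^2 + x^3 + x^4 + x^5) has coefficients 1,1,1,1,1,1,0,0 for degrees 0…7.
Multiplying by (1 - x + x^3) gives running coefficients 1,0,0,1,1,1,0,1 for degrees 0…7.
Finally multiplying by (1 + x + x^2), the product of all factors after the first has coefficients 1,1,1,1,2,3,2,2 for degrees 0…7.
[x^7] = 1·2 − 2·2 + 1·3 = 1.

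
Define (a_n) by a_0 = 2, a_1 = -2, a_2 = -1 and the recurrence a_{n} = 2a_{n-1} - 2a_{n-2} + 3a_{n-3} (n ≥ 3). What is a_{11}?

413

The ordinary generating function has denominator 1 - 2q + 2q^2 - 3q^3.
Iterating the recurrence: a_0,…,a_{11} = 2, -2, -1, 8, 12, 5, 10, 46, 87, 112, 188, 413.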